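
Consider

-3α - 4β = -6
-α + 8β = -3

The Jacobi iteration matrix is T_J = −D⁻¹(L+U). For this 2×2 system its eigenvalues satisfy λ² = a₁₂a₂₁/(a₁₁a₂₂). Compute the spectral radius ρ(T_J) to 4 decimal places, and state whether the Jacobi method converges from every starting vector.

a₁₂a₂₁/(a₁₁a₂₂) = (-4)·(-1) / ((-3)·(8)) = -0.166667
ρ = √|-0.166667| = √0.166667 = 0.4082
ρ < 1, so Jacobi converges

0.4082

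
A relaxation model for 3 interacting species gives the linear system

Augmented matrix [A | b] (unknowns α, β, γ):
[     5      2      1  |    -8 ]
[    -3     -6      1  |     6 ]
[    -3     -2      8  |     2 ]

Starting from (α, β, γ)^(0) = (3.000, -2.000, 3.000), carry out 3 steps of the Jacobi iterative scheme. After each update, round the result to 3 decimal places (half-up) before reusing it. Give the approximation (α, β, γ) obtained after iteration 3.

Iteration 1:
  α = (-8 - (2)·-2.000 - (1)·3.000) / (5) = -1.400
  β = (6 - (-3)·3.000 - (1)·3.000) / (-6) = -2.000
  γ = (2 - (-3)·3.000 - (-2)·-2.000) / (8) = 0.875
Iteration 2:
  α = (-8 - (2)·-2.000 - (1)·0.875) / (5) = -0.975
  β = (6 - (-3)·-1.400 - (1)·0.875) / (-6) = -0.154
  γ = (2 - (-3)·-1.400 - (-2)·-2.000) / (8) = -0.775
Iteration 3:
  α = (-8 - (2)·-0.154 - (1)·-0.775) / (5) = -1.383
  β = (6 - (-3)·-0.975 - (1)·-0.775) / (-6) = -0.642
  γ = (2 - (-3)·-0.975 - (-2)·-0.154) / (8) = -0.154

(-1.383, -0.642, -0.154)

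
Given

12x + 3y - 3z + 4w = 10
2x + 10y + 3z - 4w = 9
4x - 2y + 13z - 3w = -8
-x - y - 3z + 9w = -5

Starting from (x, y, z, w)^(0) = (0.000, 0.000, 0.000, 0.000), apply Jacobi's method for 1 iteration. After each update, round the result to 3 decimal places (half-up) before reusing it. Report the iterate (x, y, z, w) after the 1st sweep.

(0.833, 0.900, -0.615, -0.556)

Iteration 1:
  x = (10 - (3)·0.000 - (-3)·0.000 - (4)·0.000) / (12) = 0.833
  y = (9 - (2)·0.000 - (3)·0.000 - (-4)·0.000) / (10) = 0.900
  z = (-8 - (4)·0.000 - (-2)·0.000 - (-3)·0.000) / (13) = -0.615
  w = (-5 - (-1)·0.000 - (-1)·0.000 - (-3)·0.000) / (9) = -0.556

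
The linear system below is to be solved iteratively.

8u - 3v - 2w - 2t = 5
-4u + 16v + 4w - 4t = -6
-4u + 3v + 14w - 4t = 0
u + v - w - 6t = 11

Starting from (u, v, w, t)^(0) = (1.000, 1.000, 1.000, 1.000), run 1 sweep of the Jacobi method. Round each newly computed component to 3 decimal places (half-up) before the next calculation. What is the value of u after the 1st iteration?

1.500

Iteration 1:
  u = (5 - (-3)·1.000 - (-2)·1.000 - (-2)·1.000) / (8) = 1.500
  v = (-6 - (-4)·1.000 - (4)·1.000 - (-4)·1.000) / (16) = -0.125
  w = (0 - (-4)·1.000 - (3)·1.000 - (-4)·1.000) / (14) = 0.357
  t = (11 - (1)·1.000 - (1)·1.000 - (-1)·1.000) / (-6) = -1.667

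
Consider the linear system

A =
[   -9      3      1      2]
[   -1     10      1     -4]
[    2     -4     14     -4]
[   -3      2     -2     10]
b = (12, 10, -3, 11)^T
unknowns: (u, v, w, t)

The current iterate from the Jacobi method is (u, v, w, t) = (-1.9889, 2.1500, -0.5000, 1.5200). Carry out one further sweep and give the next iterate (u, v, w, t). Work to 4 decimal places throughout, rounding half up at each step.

(-0.3344, 1.4591, 1.1184, -0.0267)

One sweep:
  u = (12 - (3)·2.1500 - (1)·-0.5000 - (2)·1.5200) / (-9) = -0.3344
  v = (10 - (-1)·-1.9889 - (1)·-0.5000 - (-4)·1.5200) / (10) = 1.4591
  w = (-3 - (2)·-1.9889 - (-4)·2.1500 - (-4)·1.5200) / (14) = 1.1184
  t = (11 - (-3)·-1.9889 - (2)·2.1500 - (-2)·-0.5000) / (10) = -0.0267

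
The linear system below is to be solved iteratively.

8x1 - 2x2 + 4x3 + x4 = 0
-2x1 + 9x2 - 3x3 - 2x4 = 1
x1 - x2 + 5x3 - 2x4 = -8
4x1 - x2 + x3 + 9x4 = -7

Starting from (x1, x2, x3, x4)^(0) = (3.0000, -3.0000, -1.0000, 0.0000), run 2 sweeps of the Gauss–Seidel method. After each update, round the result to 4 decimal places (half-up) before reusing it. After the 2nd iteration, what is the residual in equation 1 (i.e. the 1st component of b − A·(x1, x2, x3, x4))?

1.9951

Iteration 1:
  x1 = (0 - (-2)·-3.0000 - (4)·-1.0000 - (1)·0.0000) / (8) = -0.2500
  x2 = (1 - (-2)·-0.2500 - (-3)·-1.0000 - (-2)·0.0000) / (9) = -0.2778
  x3 = (-8 - (1)·-0.2500 - (-1)·-0.2778 - (-2)·0.0000) / (5) = -1.6056
  x4 = (-7 - (4)·-0.2500 - (-1)·-0.2778 - (1)·-1.6056) / (9) = -0.5191
Iteration 2:
  x1 = (0 - (-2)·-0.2778 - (4)·-1.6056 - (1)·-0.5191) / (8) = 0.7982
  x2 = (1 - (-2)·0.7982 - (-3)·-1.6056 - (-2)·-0.5191) / (9) = -0.3621
  x3 = (-8 - (1)·0.7982 - (-1)·-0.3621 - (-2)·-0.5191) / (5) = -2.0397
  x4 = (-7 - (4)·0.7982 - (-1)·-0.3621 - (1)·-2.0397) / (9) = -0.9461
Residual b − A·x = (1.9951, -2.1560, -0.8540, -0.0003)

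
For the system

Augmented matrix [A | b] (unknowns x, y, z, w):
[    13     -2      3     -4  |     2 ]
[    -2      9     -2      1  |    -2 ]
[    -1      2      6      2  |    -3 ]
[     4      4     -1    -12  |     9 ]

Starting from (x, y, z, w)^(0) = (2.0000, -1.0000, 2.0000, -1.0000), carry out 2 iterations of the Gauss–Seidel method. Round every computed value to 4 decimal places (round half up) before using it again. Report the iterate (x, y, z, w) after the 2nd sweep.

Iteration 1:
  x = (2 - (-2)·-1.0000 - (3)·2.0000 - (-4)·-1.0000) / (13) = -0.7692
  y = (-2 - (-2)·-0.7692 - (-2)·2.0000 - (1)·-1.0000) / (9) = 0.1624
  z = (-3 - (-1)·-0.7692 - (2)·0.1624 - (2)·-1.0000) / (6) = -0.3490
  w = (9 - (4)·-0.7692 - (4)·0.1624 - (-1)·-0.3490) / (-12) = -0.9232
Iteration 2:
  x = (2 - (-2)·0.1624 - (3)·-0.3490 - (-4)·-0.9232) / (13) = -0.0247
  y = (-2 - (-2)·-0.0247 - (-2)·-0.3490 - (1)·-0.9232) / (9) = -0.2027
  z = (-3 - (-1)·-0.0247 - (2)·-0.2027 - (2)·-0.9232) / (6) = -0.1288
  w = (9 - (4)·-0.0247 - (4)·-0.2027 - (-1)·-0.1288) / (-12) = -0.8151

(-0.0247, -0.2027, -0.1288, -0.8151)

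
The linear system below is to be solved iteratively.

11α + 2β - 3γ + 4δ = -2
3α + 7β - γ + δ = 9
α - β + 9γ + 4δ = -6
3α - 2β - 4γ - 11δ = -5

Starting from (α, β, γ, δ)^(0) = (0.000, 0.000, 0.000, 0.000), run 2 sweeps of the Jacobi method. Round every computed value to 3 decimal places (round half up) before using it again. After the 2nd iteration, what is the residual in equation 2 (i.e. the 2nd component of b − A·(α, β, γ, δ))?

Iteration 1:
  α = (-2 - (2)·0.000 - (-3)·0.000 - (4)·0.000) / (11) = -0.182
  β = (9 - (3)·0.000 - (-1)·0.000 - (1)·0.000) / (7) = 1.286
  γ = (-6 - (1)·0.000 - (-1)·0.000 - (4)·0.000) / (9) = -0.667
  δ = (-5 - (3)·0.000 - (-2)·0.000 - (-4)·0.000) / (-11) = 0.455
Iteration 2:
  α = (-2 - (2)·1.286 - (-3)·-0.667 - (4)·0.455) / (11) = -0.763
  β = (9 - (3)·-0.182 - (-1)·-0.667 - (1)·0.455) / (7) = 1.203
  γ = (-6 - (1)·-0.182 - (-1)·1.286 - (4)·0.455) / (9) = -0.706
  δ = (-5 - (3)·-0.182 - (-2)·1.286 - (-4)·-0.667) / (-11) = 0.414
Residual b − A·x = (0.213, 1.748, 0.664, 1.425)

1.748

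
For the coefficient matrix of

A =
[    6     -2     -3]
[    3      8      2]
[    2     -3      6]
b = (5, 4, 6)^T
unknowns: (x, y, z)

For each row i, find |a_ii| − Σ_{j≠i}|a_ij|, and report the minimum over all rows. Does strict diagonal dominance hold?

row 1: |6| − (2+3) = 1
row 2: |8| − (3+2) = 3
row 3: |6| − (2+3) = 1
minimum over rows = 1 → strictly diagonally dominant (convergence guaranteed)

1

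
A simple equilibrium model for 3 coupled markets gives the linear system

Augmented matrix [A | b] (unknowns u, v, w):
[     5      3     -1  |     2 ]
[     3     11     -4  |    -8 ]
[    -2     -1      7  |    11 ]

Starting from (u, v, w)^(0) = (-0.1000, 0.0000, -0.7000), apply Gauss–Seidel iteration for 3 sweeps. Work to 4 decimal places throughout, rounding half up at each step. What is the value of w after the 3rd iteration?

1.8369

Iteration 1:
  u = (2 - (3)·0.0000 - (-1)·-0.7000) / (5) = 0.2600
  v = (-8 - (3)·0.2600 - (-4)·-0.7000) / (11) = -1.0527
  w = (11 - (-2)·0.2600 - (-1)·-1.0527) / (7) = 1.4953
Iteration 2:
  u = (2 - (3)·-1.0527 - (-1)·1.4953) / (5) = 1.3307
  v = (-8 - (3)·1.3307 - (-4)·1.4953) / (11) = -0.5464
  w = (11 - (-2)·1.3307 - (-1)·-0.5464) / (7) = 1.8736
Iteration 3:
  u = (2 - (3)·-0.5464 - (-1)·1.8736) / (5) = 1.1026
  v = (-8 - (3)·1.1026 - (-4)·1.8736) / (11) = -0.3467
  w = (11 - (-2)·1.1026 - (-1)·-0.3467) / (7) = 1.8369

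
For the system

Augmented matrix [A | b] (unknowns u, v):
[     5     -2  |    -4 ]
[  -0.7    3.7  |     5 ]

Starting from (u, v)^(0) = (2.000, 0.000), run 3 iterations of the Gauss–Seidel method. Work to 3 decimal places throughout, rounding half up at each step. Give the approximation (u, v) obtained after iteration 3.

Iteration 1:
  u = (-4 - (-2)·0.000) / (5) = -0.800
  v = (5 - (-0.7)·-0.800) / (3.7) = 1.200
Iteration 2:
  u = (-4 - (-2)·1.200) / (5) = -0.320
  v = (5 - (-0.7)·-0.320) / (3.7) = 1.291
Iteration 3:
  u = (-4 - (-2)·1.291) / (5) = -0.284
  v = (5 - (-0.7)·-0.284) / (3.7) = 1.298

(-0.284, 1.298)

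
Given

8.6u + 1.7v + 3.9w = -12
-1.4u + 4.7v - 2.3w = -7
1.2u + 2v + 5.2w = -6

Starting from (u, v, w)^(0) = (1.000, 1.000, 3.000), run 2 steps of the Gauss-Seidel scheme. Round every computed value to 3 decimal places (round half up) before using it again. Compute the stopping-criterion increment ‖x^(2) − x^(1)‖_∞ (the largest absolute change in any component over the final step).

1.793

Iteration 1:
  u = (-12 - (1.7)·1.000 - (3.9)·3.000) / (8.6) = -2.953
  v = (-7 - (-1.4)·-2.953 - (-2.3)·3.000) / (4.7) = -0.901
  w = (-6 - (1.2)·-2.953 - (2)·-0.901) / (5.2) = -0.126
Iteration 2:
  u = (-12 - (1.7)·-0.901 - (3.9)·-0.126) / (8.6) = -1.160
  v = (-7 - (-1.4)·-1.160 - (-2.3)·-0.126) / (4.7) = -1.897
  w = (-6 - (1.2)·-1.160 - (2)·-1.897) / (5.2) = -0.157
Change: (1.793, -0.996, -0.031) → max |·| = 1.793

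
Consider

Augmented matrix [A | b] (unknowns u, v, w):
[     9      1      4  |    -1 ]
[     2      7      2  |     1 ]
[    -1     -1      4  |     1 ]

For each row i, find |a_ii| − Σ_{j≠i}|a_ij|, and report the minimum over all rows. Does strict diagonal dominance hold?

2

row 1: |9| − (1+4) = 4
row 2: |7| − (2+2) = 3
row 3: |4| − (1+1) = 2
minimum over rows = 2 → strictly diagonally dominant (convergence guaranteed)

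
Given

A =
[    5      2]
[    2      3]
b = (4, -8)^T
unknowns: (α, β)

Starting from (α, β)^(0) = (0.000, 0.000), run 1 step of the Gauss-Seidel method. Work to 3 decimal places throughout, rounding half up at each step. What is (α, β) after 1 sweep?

Iteration 1:
  α = (4 - (2)·0.000) / (5) = 0.800
  β = (-8 - (2)·0.800) / (3) = -3.200

(0.800, -3.200)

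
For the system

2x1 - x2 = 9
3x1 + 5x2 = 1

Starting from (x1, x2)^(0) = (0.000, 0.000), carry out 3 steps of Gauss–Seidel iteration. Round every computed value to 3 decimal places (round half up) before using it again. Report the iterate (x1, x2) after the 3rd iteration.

Iteration 1:
  x1 = (9 - (-1)·0.000) / (2) = 4.500
  x2 = (1 - (3)·4.500) / (5) = -2.500
Iteration 2:
  x1 = (9 - (-1)·-2.500) / (2) = 3.250
  x2 = (1 - (3)·3.250) / (5) = -1.750
Iteration 3:
  x1 = (9 - (-1)·-1.750) / (2) = 3.625
  x2 = (1 - (3)·3.625) / (5) = -1.975

(3.625, -1.975)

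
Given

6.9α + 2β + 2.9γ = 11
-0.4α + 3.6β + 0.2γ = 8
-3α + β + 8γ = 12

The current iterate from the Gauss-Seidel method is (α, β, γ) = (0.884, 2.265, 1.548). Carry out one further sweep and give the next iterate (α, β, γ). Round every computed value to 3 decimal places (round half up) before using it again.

(0.287, 2.168, 1.337)

One sweep:
  α = (11 - (2)·2.265 - (2.9)·1.548) / (6.9) = 0.287
  β = (8 - (-0.4)·0.287 - (0.2)·1.548) / (3.6) = 2.168
  γ = (12 - (-3)·0.287 - (1)·2.168) / (8) = 1.337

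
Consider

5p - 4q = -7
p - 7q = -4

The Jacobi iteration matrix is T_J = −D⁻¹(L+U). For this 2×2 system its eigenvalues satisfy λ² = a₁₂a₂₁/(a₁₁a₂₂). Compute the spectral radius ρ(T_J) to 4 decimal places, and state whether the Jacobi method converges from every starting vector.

0.3381

a₁₂a₂₁/(a₁₁a₂₂) = (-4)·(1) / ((5)·(-7)) = 0.114286
ρ = √|0.114286| = √0.114286 = 0.3381
ρ < 1, so Jacobi converges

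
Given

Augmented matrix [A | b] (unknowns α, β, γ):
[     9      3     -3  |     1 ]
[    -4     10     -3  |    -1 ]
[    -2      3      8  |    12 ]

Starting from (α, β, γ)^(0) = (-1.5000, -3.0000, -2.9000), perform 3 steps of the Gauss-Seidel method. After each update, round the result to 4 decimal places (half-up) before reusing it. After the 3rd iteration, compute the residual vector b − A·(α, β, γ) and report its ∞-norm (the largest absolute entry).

1.2262

Iteration 1:
  α = (1 - (3)·-3.0000 - (-3)·-2.9000) / (9) = 0.1444
  β = (-1 - (-4)·0.1444 - (-3)·-2.9000) / (10) = -0.9122
  γ = (12 - (-2)·0.1444 - (3)·-0.9122) / (8) = 1.8782
Iteration 2:
  α = (1 - (3)·-0.9122 - (-3)·1.8782) / (9) = 1.0412
  β = (-1 - (-4)·1.0412 - (-3)·1.8782) / (10) = 0.8799
  γ = (12 - (-2)·1.0412 - (3)·0.8799) / (8) = 1.4303
Iteration 3:
  α = (1 - (3)·0.8799 - (-3)·1.4303) / (9) = 0.2946
  β = (-1 - (-4)·0.2946 - (-3)·1.4303) / (10) = 0.4469
  γ = (12 - (-2)·0.2946 - (3)·0.4469) / (8) = 1.4061
Residual b − A·x = (1.2262, -0.0723, -0.0003); ∞-norm = 1.2262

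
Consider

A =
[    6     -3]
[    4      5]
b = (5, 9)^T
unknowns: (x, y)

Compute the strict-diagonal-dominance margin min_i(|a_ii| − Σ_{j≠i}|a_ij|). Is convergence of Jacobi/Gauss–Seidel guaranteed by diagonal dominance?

1

row 1: |6| − (3) = 3
row 2: |5| − (4) = 1
minimum over rows = 1 → strictly diagonally dominant (convergence guaranteed)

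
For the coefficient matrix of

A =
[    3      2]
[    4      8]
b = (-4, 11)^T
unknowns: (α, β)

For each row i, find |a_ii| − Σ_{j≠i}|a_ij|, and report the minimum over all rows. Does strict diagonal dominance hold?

row 1: |3| − (2) = 1
row 2: |8| − (4) = 4
minimum over rows = 1 → strictly diagonally dominant (convergence guaranteed)

1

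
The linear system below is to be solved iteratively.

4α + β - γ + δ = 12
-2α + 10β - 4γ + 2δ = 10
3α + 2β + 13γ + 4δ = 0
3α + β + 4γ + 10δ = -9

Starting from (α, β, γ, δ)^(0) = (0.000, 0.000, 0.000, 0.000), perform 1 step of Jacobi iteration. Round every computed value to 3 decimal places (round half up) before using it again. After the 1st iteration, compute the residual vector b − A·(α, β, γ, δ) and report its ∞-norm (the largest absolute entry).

10.000

Iteration 1:
  α = (12 - (1)·0.000 - (-1)·0.000 - (1)·0.000) / (4) = 3.000
  β = (10 - (-2)·0.000 - (-4)·0.000 - (2)·0.000) / (10) = 1.000
  γ = (0 - (3)·0.000 - (2)·0.000 - (4)·0.000) / (13) = 0.000
  δ = (-9 - (3)·0.000 - (1)·0.000 - (4)·0.000) / (10) = -0.900
Residual b − A·x = (-0.100, 7.800, -7.400, -10.000); ∞-norm = 10.000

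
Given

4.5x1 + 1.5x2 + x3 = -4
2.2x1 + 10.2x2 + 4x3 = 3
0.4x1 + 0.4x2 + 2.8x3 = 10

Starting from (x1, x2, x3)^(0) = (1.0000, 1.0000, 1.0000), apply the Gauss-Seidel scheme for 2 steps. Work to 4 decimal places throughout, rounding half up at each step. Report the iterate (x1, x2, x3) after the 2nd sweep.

(-1.7928, -0.7887, 3.9402)

Iteration 1:
  x1 = (-4 - (1.5)·1.0000 - (1)·1.0000) / (4.5) = -1.4444
  x2 = (3 - (2.2)·-1.4444 - (4)·1.0000) / (10.2) = 0.2135
  x3 = (10 - (0.4)·-1.4444 - (0.4)·0.2135) / (2.8) = 3.7473
Iteration 2:
  x1 = (-4 - (1.5)·0.2135 - (1)·3.7473) / (4.5) = -1.7928
  x2 = (3 - (2.2)·-1.7928 - (4)·3.7473) / (10.2) = -0.7887
  x3 = (10 - (0.4)·-1.7928 - (0.4)·-0.7887) / (2.8) = 3.9402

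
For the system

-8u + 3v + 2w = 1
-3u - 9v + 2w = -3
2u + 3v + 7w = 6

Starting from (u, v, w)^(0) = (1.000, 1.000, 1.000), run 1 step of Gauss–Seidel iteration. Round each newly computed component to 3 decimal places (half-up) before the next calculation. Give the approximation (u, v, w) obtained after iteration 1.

Iteration 1:
  u = (1 - (3)·1.000 - (2)·1.000) / (-8) = 0.500
  v = (-3 - (-3)·0.500 - (2)·1.000) / (-9) = 0.389
  w = (6 - (2)·0.500 - (3)·0.389) / (7) = 0.548

(0.500, 0.389, 0.548)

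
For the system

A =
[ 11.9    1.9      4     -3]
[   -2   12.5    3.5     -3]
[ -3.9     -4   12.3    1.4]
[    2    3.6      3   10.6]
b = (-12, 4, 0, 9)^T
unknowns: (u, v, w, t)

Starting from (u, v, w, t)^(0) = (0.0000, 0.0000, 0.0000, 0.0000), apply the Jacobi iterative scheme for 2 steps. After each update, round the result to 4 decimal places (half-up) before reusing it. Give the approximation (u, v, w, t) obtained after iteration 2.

(-0.8454, 0.3624, -0.3123, 0.9306)

Iteration 1:
  u = (-12 - (1.9)·0.0000 - (4)·0.0000 - (-3)·0.0000) / (11.9) = -1.0084
  v = (4 - (-2)·0.0000 - (3.5)·0.0000 - (-3)·0.0000) / (12.5) = 0.3200
  w = (0 - (-3.9)·0.0000 - (-4)·0.0000 - (1.4)·0.0000) / (12.3) = 0.0000
  t = (9 - (2)·0.0000 - (3.6)·0.0000 - (3)·0.0000) / (10.6) = 0.8491
Iteration 2:
  u = (-12 - (1.9)·0.3200 - (4)·0.0000 - (-3)·0.8491) / (11.9) = -0.8454
  v = (4 - (-2)·-1.0084 - (3.5)·0.0000 - (-3)·0.8491) / (12.5) = 0.3624
  w = (0 - (-3.9)·-1.0084 - (-4)·0.3200 - (1.4)·0.8491) / (12.3) = -0.3123
  t = (9 - (2)·-1.0084 - (3.6)·0.3200 - (3)·0.0000) / (10.6) = 0.9306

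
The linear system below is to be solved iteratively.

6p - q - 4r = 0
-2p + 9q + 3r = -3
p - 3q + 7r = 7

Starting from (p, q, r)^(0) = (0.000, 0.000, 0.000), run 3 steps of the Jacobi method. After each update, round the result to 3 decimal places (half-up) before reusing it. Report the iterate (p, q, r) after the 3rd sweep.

Iteration 1:
  p = (0 - (-1)·0.000 - (-4)·0.000) / (6) = 0.000
  q = (-3 - (-2)·0.000 - (3)·0.000) / (9) = -0.333
  r = (7 - (1)·0.000 - (-3)·0.000) / (7) = 1.000
Iteration 2:
  p = (0 - (-1)·-0.333 - (-4)·1.000) / (6) = 0.611
  q = (-3 - (-2)·0.000 - (3)·1.000) / (9) = -0.667
  r = (7 - (1)·0.000 - (-3)·-0.333) / (7) = 0.857
Iteration 3:
  p = (0 - (-1)·-0.667 - (-4)·0.857) / (6) = 0.460
  q = (-3 - (-2)·0.611 - (3)·0.857) / (9) = -0.483
  r = (7 - (1)·0.611 - (-3)·-0.667) / (7) = 0.627

(0.460, -0.483, 0.627)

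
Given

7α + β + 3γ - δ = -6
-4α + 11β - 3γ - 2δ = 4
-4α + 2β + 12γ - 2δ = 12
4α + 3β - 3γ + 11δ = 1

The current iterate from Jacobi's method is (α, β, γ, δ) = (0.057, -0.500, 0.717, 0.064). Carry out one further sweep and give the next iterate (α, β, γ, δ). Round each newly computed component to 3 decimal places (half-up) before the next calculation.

One sweep:
  α = (-6 - (1)·-0.500 - (3)·0.717 - (-1)·0.064) / (7) = -1.084
  β = (4 - (-4)·0.057 - (-3)·0.717 - (-2)·0.064) / (11) = 0.592
  γ = (12 - (-4)·0.057 - (2)·-0.500 - (-2)·0.064) / (12) = 1.113
  δ = (1 - (4)·0.057 - (3)·-0.500 - (-3)·0.717) / (11) = 0.402

(-1.084, 0.592, 1.113, 0.402)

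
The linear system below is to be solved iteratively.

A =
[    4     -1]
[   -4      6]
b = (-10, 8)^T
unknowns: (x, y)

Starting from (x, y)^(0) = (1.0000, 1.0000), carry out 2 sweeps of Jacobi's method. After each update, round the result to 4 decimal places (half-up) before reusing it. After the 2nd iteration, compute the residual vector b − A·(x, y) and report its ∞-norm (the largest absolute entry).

2.1667

Iteration 1:
  x = (-10 - (-1)·1.0000) / (4) = -2.2500
  y = (8 - (-4)·1.0000) / (6) = 2.0000
Iteration 2:
  x = (-10 - (-1)·2.0000) / (4) = -2.0000
  y = (8 - (-4)·-2.2500) / (6) = -0.1667
Residual b − A·x = (-2.1667, 1.0002); ∞-norm = 2.1667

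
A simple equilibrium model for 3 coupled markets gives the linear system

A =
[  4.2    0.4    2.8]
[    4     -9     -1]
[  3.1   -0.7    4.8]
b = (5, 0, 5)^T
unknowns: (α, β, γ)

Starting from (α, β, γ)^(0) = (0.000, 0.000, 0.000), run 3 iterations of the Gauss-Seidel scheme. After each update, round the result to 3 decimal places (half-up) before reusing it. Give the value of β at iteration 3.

Iteration 1:
  α = (5 - (0.4)·0.000 - (2.8)·0.000) / (4.2) = 1.190
  β = (0 - (4)·1.190 - (-1)·0.000) / (-9) = 0.529
  γ = (5 - (3.1)·1.190 - (-0.7)·0.529) / (4.8) = 0.350
Iteration 2:
  α = (5 - (0.4)·0.529 - (2.8)·0.350) / (4.2) = 0.907
  β = (0 - (4)·0.907 - (-1)·0.350) / (-9) = 0.364
  γ = (5 - (3.1)·0.907 - (-0.7)·0.364) / (4.8) = 0.509
Iteration 3:
  α = (5 - (0.4)·0.364 - (2.8)·0.509) / (4.2) = 0.816
  β = (0 - (4)·0.816 - (-1)·0.509) / (-9) = 0.306
  γ = (5 - (3.1)·0.816 - (-0.7)·0.306) / (4.8) = 0.559

0.306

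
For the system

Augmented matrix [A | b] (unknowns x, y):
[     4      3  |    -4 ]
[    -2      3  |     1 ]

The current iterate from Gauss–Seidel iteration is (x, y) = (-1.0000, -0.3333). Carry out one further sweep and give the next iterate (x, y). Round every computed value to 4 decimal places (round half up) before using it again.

One sweep:
  x = (-4 - (3)·-0.3333) / (4) = -0.7500
  y = (1 - (-2)·-0.7500) / (3) = -0.1667

(-0.7500, -0.1667)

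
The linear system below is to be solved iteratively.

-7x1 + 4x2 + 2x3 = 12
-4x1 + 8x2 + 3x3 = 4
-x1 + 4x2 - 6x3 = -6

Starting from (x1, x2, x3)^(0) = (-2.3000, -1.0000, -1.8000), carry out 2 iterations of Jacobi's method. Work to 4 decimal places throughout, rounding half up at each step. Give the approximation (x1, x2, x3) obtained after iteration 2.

Iteration 1:
  x1 = (12 - (4)·-1.0000 - (2)·-1.8000) / (-7) = -2.8000
  x2 = (4 - (-4)·-2.3000 - (3)·-1.8000) / (8) = 0.0250
  x3 = (-6 - (-1)·-2.3000 - (4)·-1.0000) / (-6) = 0.7167
Iteration 2:
  x1 = (12 - (4)·0.0250 - (2)·0.7167) / (-7) = -1.4952
  x2 = (4 - (-4)·-2.8000 - (3)·0.7167) / (8) = -1.1688
  x3 = (-6 - (-1)·-2.8000 - (4)·0.0250) / (-6) = 1.4833

(-1.4952, -1.1688, 1.4833)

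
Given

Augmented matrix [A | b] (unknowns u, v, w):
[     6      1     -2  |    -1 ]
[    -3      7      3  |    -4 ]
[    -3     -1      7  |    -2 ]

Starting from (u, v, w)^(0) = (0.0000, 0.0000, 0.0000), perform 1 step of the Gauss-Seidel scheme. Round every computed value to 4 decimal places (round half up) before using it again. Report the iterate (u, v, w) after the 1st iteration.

Iteration 1:
  u = (-1 - (1)·0.0000 - (-2)·0.0000) / (6) = -0.1667
  v = (-4 - (-3)·-0.1667 - (3)·0.0000) / (7) = -0.6429
  w = (-2 - (-3)·-0.1667 - (-1)·-0.6429) / (7) = -0.4490

(-0.1667, -0.6429, -0.4490)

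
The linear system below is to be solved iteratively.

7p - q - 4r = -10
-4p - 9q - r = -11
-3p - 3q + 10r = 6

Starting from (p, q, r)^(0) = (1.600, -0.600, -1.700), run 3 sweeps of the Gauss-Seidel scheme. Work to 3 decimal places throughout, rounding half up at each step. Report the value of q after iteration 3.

1.462

Iteration 1:
  p = (-10 - (-1)·-0.600 - (-4)·-1.700) / (7) = -2.486
  q = (-11 - (-4)·-2.486 - (-1)·-1.700) / (-9) = 2.516
  r = (6 - (-3)·-2.486 - (-3)·2.516) / (10) = 0.609
Iteration 2:
  p = (-10 - (-1)·2.516 - (-4)·0.609) / (7) = -0.721
  q = (-11 - (-4)·-0.721 - (-1)·0.609) / (-9) = 1.475
  r = (6 - (-3)·-0.721 - (-3)·1.475) / (10) = 0.826
Iteration 3:
  p = (-10 - (-1)·1.475 - (-4)·0.826) / (7) = -0.746
  q = (-11 - (-4)·-0.746 - (-1)·0.826) / (-9) = 1.462
  r = (6 - (-3)·-0.746 - (-3)·1.462) / (10) = 0.815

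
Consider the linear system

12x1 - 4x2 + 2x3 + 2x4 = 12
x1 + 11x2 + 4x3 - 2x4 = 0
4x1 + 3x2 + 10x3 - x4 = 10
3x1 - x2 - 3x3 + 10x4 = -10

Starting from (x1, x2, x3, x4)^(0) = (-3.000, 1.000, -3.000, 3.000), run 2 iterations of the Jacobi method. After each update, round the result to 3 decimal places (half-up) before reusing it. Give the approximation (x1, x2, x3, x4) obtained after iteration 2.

(1.420, -1.085, -0.196, -0.549)

Iteration 1:
  x1 = (12 - (-4)·1.000 - (2)·-3.000 - (2)·3.000) / (12) = 1.333
  x2 = (0 - (1)·-3.000 - (4)·-3.000 - (-2)·3.000) / (11) = 1.909
  x3 = (10 - (4)·-3.000 - (3)·1.000 - (-1)·3.000) / (10) = 2.200
  x4 = (-10 - (3)·-3.000 - (-1)·1.000 - (-3)·-3.000) / (10) = -0.900
Iteration 2:
  x1 = (12 - (-4)·1.909 - (2)·2.200 - (2)·-0.900) / (12) = 1.420
  x2 = (0 - (1)·1.333 - (4)·2.200 - (-2)·-0.900) / (11) = -1.085
  x3 = (10 - (4)·1.333 - (3)·1.909 - (-1)·-0.900) / (10) = -0.196
  x4 = (-10 - (3)·1.333 - (-1)·1.909 - (-3)·2.200) / (10) = -0.549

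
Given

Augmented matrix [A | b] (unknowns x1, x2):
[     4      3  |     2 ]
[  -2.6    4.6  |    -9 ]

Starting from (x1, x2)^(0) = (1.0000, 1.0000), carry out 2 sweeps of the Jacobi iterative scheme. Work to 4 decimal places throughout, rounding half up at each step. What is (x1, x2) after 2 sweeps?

Iteration 1:
  x1 = (2 - (3)·1.0000) / (4) = -0.2500
  x2 = (-9 - (-2.6)·1.0000) / (4.6) = -1.3913
Iteration 2:
  x1 = (2 - (3)·-1.3913) / (4) = 1.5435
  x2 = (-9 - (-2.6)·-0.2500) / (4.6) = -2.0978

(1.5435, -2.0978)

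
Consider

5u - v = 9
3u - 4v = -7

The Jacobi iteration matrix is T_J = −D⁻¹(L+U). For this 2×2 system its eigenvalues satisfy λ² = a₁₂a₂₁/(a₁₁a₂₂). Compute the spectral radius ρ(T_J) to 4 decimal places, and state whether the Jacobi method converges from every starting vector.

a₁₂a₂₁/(a₁₁a₂₂) = (-1)·(3) / ((5)·(-4)) = 0.150000
ρ = √|0.150000| = √0.150000 = 0.3873
ρ < 1, so Jacobi converges

0.3873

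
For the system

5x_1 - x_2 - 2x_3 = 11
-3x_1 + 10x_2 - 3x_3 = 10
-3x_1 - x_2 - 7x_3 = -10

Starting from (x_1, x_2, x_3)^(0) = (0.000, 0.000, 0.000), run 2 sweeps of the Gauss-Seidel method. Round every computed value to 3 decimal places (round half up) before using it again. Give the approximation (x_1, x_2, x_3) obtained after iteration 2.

(2.632, 1.864, 0.034)

Iteration 1:
  x_1 = (11 - (-1)·0.000 - (-2)·0.000) / (5) = 2.200
  x_2 = (10 - (-3)·2.200 - (-3)·0.000) / (10) = 1.660
  x_3 = (-10 - (-3)·2.200 - (-1)·1.660) / (-7) = 0.249
Iteration 2:
  x_1 = (11 - (-1)·1.660 - (-2)·0.249) / (5) = 2.632
  x_2 = (10 - (-3)·2.632 - (-3)·0.249) / (10) = 1.864
  x_3 = (-10 - (-3)·2.632 - (-1)·1.864) / (-7) = 0.034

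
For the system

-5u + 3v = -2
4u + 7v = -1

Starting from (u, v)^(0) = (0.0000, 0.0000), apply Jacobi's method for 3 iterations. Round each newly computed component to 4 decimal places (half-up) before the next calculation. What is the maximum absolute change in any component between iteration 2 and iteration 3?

0.1371

Iteration 1:
  u = (-2 - (3)·0.0000) / (-5) = 0.4000
  v = (-1 - (4)·0.0000) / (7) = -0.1429
Iteration 2:
  u = (-2 - (3)·-0.1429) / (-5) = 0.3143
  v = (-1 - (4)·0.4000) / (7) = -0.3714
Iteration 3:
  u = (-2 - (3)·-0.3714) / (-5) = 0.1772
  v = (-1 - (4)·0.3143) / (7) = -0.3225
Change: (-0.1371, 0.0489) → max |·| = 0.1371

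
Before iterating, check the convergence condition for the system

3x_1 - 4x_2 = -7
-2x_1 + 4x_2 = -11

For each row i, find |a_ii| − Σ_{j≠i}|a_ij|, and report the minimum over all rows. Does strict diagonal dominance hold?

-1

row 1: |3| − (4) = -1
row 2: |4| − (2) = 2
minimum over rows = -1 → not strictly diagonally dominant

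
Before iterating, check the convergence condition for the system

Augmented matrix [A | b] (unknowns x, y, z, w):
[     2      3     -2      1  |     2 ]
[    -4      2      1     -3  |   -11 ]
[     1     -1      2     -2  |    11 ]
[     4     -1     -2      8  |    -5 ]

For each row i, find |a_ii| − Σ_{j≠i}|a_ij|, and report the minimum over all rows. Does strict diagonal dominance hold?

-6

row 1: |2| − (3+2+1) = -4
row 2: |2| − (4+1+3) = -6
row 3: |2| − (1+1+2) = -2
row 4: |8| − (4+1+2) = 1
minimum over rows = -6 → not strictly diagonally dominant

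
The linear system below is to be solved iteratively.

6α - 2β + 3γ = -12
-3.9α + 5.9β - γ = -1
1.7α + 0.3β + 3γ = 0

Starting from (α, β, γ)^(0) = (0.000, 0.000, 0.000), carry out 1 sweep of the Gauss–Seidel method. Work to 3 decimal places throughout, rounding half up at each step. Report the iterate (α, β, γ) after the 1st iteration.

(-2.000, -1.492, 1.283)

Iteration 1:
  α = (-12 - (-2)·0.000 - (3)·0.000) / (6) = -2.000
  β = (-1 - (-3.9)·-2.000 - (-1)·0.000) / (5.9) = -1.492
  γ = (0 - (1.7)·-2.000 - (0.3)·-1.492) / (3) = 1.283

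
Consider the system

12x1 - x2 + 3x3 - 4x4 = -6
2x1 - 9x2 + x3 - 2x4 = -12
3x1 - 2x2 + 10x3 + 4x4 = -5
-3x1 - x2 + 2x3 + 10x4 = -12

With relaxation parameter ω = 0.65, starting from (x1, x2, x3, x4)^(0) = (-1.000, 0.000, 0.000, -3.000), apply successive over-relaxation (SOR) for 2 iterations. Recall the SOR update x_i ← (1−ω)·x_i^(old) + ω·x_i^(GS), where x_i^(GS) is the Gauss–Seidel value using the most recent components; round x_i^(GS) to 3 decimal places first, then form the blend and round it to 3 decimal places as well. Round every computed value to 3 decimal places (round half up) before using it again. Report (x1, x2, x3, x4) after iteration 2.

Iteration 1:
  x1: GS value = (-6 - (-1)·0.000 - (3)·0.000 - (-4)·-3.000) / (12) = -1.500;  x1 ← (1−ω)·-1.000 + ω·-1.500 = -1.325
  x2: GS value = (-12 - (2)·-1.325 - (1)·0.000 - (-2)·-3.000) / (-9) = 1.706;  x2 ← (1−ω)·0.000 + ω·1.706 = 1.109
  x3: GS value = (-5 - (3)·-1.325 - (-2)·1.109 - (4)·-3.000) / (10) = 1.319;  x3 ← (1−ω)·0.000 + ω·1.319 = 0.857
  x4: GS value = (-12 - (-3)·-1.325 - (-1)·1.109 - (2)·0.857) / (10) = -1.658;  x4 ← (1−ω)·-3.000 + ω·-1.658 = -2.128
Iteration 2:
  x1: GS value = (-6 - (-1)·1.109 - (3)·0.857 - (-4)·-2.128) / (12) = -1.331;  x1 ← (1−ω)·-1.325 + ω·-1.331 = -1.329
  x2: GS value = (-12 - (2)·-1.329 - (1)·0.857 - (-2)·-2.128) / (-9) = 1.606;  x2 ← (1−ω)·1.109 + ω·1.606 = 1.432
  x3: GS value = (-5 - (3)·-1.329 - (-2)·1.432 - (4)·-2.128) / (10) = 1.036;  x3 ← (1−ω)·0.857 + ω·1.036 = 0.973
  x4: GS value = (-12 - (-3)·-1.329 - (-1)·1.432 - (2)·0.973) / (10) = -1.650;  x4 ← (1−ω)·-2.128 + ω·-1.650 = -1.817

(-1.329, 1.432, 0.973, -1.817)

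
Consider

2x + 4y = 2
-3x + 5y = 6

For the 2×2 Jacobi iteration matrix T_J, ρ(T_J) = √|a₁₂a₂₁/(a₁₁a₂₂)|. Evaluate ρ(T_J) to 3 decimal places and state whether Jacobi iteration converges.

a₁₂a₂₁/(a₁₁a₂₂) = (4)·(-3) / ((2)·(5)) = -1.200000
ρ = √|-1.200000| = √1.200000 = 1.095
ρ > 1, so Jacobi diverges

1.095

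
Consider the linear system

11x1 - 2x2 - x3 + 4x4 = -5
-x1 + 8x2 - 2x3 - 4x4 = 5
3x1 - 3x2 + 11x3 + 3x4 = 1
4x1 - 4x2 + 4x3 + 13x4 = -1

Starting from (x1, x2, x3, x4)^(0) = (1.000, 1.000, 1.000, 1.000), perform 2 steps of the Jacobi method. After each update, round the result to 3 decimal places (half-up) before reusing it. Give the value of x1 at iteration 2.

-0.058

Iteration 1:
  x1 = (-5 - (-2)·1.000 - (-1)·1.000 - (4)·1.000) / (11) = -0.545
  x2 = (5 - (-1)·1.000 - (-2)·1.000 - (-4)·1.000) / (8) = 1.500
  x3 = (1 - (3)·1.000 - (-3)·1.000 - (3)·1.000) / (11) = -0.182
  x4 = (-1 - (4)·1.000 - (-4)·1.000 - (4)·1.000) / (13) = -0.385
Iteration 2:
  x1 = (-5 - (-2)·1.500 - (-1)·-0.182 - (4)·-0.385) / (11) = -0.058
  x2 = (5 - (-1)·-0.545 - (-2)·-0.182 - (-4)·-0.385) / (8) = 0.319
  x3 = (1 - (3)·-0.545 - (-3)·1.500 - (3)·-0.385) / (11) = 0.754
  x4 = (-1 - (4)·-0.545 - (-4)·1.500 - (4)·-0.182) / (13) = 0.608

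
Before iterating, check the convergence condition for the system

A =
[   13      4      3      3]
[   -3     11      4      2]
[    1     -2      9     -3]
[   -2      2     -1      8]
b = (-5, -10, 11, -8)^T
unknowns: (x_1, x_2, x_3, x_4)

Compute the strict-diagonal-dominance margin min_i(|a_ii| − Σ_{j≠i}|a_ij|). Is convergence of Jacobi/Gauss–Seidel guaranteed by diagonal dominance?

2

row 1: |13| − (4+3+3) = 3
row 2: |11| − (3+4+2) = 2
row 3: |9| − (1+2+3) = 3
row 4: |8| − (2+2+1) = 3
minimum over rows = 2 → strictly diagonally dominant (convergence guaranteed)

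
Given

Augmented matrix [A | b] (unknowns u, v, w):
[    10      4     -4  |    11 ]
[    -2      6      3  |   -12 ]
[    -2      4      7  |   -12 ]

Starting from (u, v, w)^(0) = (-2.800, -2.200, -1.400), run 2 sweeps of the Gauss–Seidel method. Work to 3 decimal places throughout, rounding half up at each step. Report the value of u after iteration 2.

1.096

Iteration 1:
  u = (11 - (4)·-2.200 - (-4)·-1.400) / (10) = 1.420
  v = (-12 - (-2)·1.420 - (3)·-1.400) / (6) = -0.827
  w = (-12 - (-2)·1.420 - (4)·-0.827) / (7) = -0.836
Iteration 2:
  u = (11 - (4)·-0.827 - (-4)·-0.836) / (10) = 1.096
  v = (-12 - (-2)·1.096 - (3)·-0.836) / (6) = -1.217
  w = (-12 - (-2)·1.096 - (4)·-1.217) / (7) = -0.706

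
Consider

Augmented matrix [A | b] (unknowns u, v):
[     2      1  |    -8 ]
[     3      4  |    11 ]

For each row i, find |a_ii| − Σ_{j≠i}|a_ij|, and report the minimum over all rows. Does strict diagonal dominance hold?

1

row 1: |2| − (1) = 1
row 2: |4| − (3) = 1
minimum over rows = 1 → strictly diagonally dominant (convergence guaranteed)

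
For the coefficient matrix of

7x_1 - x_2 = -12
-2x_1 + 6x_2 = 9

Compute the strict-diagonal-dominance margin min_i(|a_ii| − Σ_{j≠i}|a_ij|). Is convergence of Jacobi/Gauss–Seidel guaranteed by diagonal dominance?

row 1: |7| − (1) = 6
row 2: |6| − (2) = 4
minimum over rows = 4 → strictly diagonally dominant (convergence guaranteed)

4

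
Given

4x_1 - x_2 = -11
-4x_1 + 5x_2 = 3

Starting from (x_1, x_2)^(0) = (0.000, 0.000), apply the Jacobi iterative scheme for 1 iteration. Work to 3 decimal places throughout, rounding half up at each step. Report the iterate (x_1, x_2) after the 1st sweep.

Iteration 1:
  x_1 = (-11 - (-1)·0.000) / (4) = -2.750
  x_2 = (3 - (-4)·0.000) / (5) = 0.600

(-2.750, 0.600)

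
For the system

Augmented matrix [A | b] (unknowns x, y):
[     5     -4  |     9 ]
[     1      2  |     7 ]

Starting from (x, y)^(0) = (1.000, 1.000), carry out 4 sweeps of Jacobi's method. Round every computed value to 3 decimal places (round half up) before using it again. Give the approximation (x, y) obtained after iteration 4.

(2.920, 1.720)

Iteration 1:
  x = (9 - (-4)·1.000) / (5) = 2.600
  y = (7 - (1)·1.000) / (2) = 3.000
Iteration 2:
  x = (9 - (-4)·3.000) / (5) = 4.200
  y = (7 - (1)·2.600) / (2) = 2.200
Iteration 3:
  x = (9 - (-4)·2.200) / (5) = 3.560
  y = (7 - (1)·4.200) / (2) = 1.400
Iteration 4:
  x = (9 - (-4)·1.400) / (5) = 2.920
  y = (7 - (1)·3.560) / (2) = 1.720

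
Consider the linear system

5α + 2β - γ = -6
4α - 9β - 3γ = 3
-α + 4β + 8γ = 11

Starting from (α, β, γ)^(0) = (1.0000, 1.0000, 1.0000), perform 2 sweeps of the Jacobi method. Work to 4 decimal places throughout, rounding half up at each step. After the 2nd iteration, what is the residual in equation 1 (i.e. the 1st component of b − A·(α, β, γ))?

2.4444

Iteration 1:
  α = (-6 - (2)·1.0000 - (-1)·1.0000) / (5) = -1.4000
  β = (3 - (4)·1.0000 - (-3)·1.0000) / (-9) = -0.2222
  γ = (11 - (-1)·1.0000 - (4)·1.0000) / (8) = 1.0000
Iteration 2:
  α = (-6 - (2)·-0.2222 - (-1)·1.0000) / (5) = -0.9111
  β = (3 - (4)·-1.4000 - (-3)·1.0000) / (-9) = -1.2889
  γ = (11 - (-1)·-1.4000 - (4)·-0.2222) / (8) = 1.3111
Residual b − A·x = (2.4444, -1.0224, 4.7557)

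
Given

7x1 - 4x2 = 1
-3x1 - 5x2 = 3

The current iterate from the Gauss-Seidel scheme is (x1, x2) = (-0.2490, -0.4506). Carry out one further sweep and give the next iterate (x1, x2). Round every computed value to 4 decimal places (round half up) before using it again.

One sweep:
  x1 = (1 - (-4)·-0.4506) / (7) = -0.1146
  x2 = (3 - (-3)·-0.1146) / (-5) = -0.5312

(-0.1146, -0.5312)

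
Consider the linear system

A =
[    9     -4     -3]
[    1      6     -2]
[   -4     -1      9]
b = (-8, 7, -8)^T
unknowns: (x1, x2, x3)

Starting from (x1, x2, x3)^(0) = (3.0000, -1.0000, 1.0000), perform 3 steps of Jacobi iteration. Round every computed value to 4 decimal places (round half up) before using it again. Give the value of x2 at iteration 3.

0.8148

Iteration 1:
  x1 = (-8 - (-4)·-1.0000 - (-3)·1.0000) / (9) = -1.0000
  x2 = (7 - (1)·3.0000 - (-2)·1.0000) / (6) = 1.0000
  x3 = (-8 - (-4)·3.0000 - (-1)·-1.0000) / (9) = 0.3333
Iteration 2:
  x1 = (-8 - (-4)·1.0000 - (-3)·0.3333) / (9) = -0.3333
  x2 = (7 - (1)·-1.0000 - (-2)·0.3333) / (6) = 1.4444
  x3 = (-8 - (-4)·-1.0000 - (-1)·1.0000) / (9) = -1.2222
Iteration 3:
  x1 = (-8 - (-4)·1.4444 - (-3)·-1.2222) / (9) = -0.6543
  x2 = (7 - (1)·-0.3333 - (-2)·-1.2222) / (6) = 0.8148
  x3 = (-8 - (-4)·-0.3333 - (-1)·1.4444) / (9) = -0.8765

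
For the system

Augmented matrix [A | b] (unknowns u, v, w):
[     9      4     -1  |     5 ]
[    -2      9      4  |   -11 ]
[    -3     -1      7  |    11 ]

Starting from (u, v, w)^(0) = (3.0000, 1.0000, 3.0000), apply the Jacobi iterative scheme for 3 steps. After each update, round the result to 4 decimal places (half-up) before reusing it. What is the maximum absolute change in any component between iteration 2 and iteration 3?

0.9556

Iteration 1:
  u = (5 - (4)·1.0000 - (-1)·3.0000) / (9) = 0.4444
  v = (-11 - (-2)·3.0000 - (4)·3.0000) / (9) = -1.8889
  w = (11 - (-3)·3.0000 - (-1)·1.0000) / (7) = 3.0000
Iteration 2:
  u = (5 - (4)·-1.8889 - (-1)·3.0000) / (9) = 1.7284
  v = (-11 - (-2)·0.4444 - (4)·3.0000) / (9) = -2.4568
  w = (11 - (-3)·0.4444 - (-1)·-1.8889) / (7) = 1.4920
Iteration 3:
  u = (5 - (4)·-2.4568 - (-1)·1.4920) / (9) = 1.8132
  v = (-11 - (-2)·1.7284 - (4)·1.4920) / (9) = -1.5012
  w = (11 - (-3)·1.7284 - (-1)·-2.4568) / (7) = 1.9612
Change: (0.0848, 0.9556, 0.4692) → max |·| = 0.9556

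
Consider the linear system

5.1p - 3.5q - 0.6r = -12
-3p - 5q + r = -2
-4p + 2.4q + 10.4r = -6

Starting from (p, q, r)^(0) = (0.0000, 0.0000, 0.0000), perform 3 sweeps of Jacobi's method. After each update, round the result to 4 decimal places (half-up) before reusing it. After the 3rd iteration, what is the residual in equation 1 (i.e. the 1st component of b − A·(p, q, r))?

-1.2643

Iteration 1:
  p = (-12 - (-3.5)·0.0000 - (-0.6)·0.0000) / (5.1) = -2.3529
  q = (-2 - (-3)·0.0000 - (1)·0.0000) / (-5) = 0.4000
  r = (-6 - (-4)·0.0000 - (2.4)·0.0000) / (10.4) = -0.5769
Iteration 2:
  p = (-12 - (-3.5)·0.4000 - (-0.6)·-0.5769) / (5.1) = -2.1463
  q = (-2 - (-3)·-2.3529 - (1)·-0.5769) / (-5) = 1.6964
  r = (-6 - (-4)·-2.3529 - (2.4)·0.4000) / (10.4) = -1.5742
Iteration 3:
  p = (-12 - (-3.5)·1.6964 - (-0.6)·-1.5742) / (5.1) = -1.3739
  q = (-2 - (-3)·-2.1463 - (1)·-1.5742) / (-5) = 1.3729
  r = (-6 - (-4)·-2.1463 - (2.4)·1.6964) / (10.4) = -1.7939
Residual b − A·x = (-1.2643, 2.5367, 3.8660)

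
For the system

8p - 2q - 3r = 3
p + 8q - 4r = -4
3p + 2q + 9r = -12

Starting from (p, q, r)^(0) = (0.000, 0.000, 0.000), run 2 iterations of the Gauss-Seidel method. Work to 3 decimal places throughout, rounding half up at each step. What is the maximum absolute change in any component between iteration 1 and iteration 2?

Iteration 1:
  p = (3 - (-2)·0.000 - (-3)·0.000) / (8) = 0.375
  q = (-4 - (1)·0.375 - (-4)·0.000) / (8) = -0.547
  r = (-12 - (3)·0.375 - (2)·-0.547) / (9) = -1.337
Iteration 2:
  p = (3 - (-2)·-0.547 - (-3)·-1.337) / (8) = -0.263
  q = (-4 - (1)·-0.263 - (-4)·-1.337) / (8) = -1.136
  r = (-12 - (3)·-0.263 - (2)·-1.136) / (9) = -0.993
Change: (-0.638, -0.589, 0.344) → max |·| = 0.638

0.638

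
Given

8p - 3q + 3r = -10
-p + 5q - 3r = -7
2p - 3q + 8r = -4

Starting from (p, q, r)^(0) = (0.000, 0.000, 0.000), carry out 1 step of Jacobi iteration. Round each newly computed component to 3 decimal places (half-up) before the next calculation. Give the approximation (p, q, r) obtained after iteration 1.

Iteration 1:
  p = (-10 - (-3)·0.000 - (3)·0.000) / (8) = -1.250
  q = (-7 - (-1)·0.000 - (-3)·0.000) / (5) = -1.400
  r = (-4 - (2)·0.000 - (-3)·0.000) / (8) = -0.500

(-1.250, -1.400, -0.500)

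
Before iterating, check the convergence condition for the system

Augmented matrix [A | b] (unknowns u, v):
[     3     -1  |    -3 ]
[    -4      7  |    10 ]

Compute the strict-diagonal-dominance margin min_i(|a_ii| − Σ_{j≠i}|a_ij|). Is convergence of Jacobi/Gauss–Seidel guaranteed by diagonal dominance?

2

row 1: |3| − (1) = 2
row 2: |7| − (4) = 3
minimum over rows = 2 → strictly diagonally dominant (convergence guaranteed)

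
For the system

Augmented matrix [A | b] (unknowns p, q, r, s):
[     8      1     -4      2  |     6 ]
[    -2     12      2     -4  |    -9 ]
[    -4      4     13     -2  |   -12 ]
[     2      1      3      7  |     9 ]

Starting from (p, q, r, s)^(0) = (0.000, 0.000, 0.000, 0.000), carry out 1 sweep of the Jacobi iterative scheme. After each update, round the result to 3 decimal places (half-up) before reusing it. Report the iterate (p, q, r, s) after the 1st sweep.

(0.750, -0.750, -0.923, 1.286)

Iteration 1:
  p = (6 - (1)·0.000 - (-4)·0.000 - (2)·0.000) / (8) = 0.750
  q = (-9 - (-2)·0.000 - (2)·0.000 - (-4)·0.000) / (12) = -0.750
  r = (-12 - (-4)·0.000 - (4)·0.000 - (-2)·0.000) / (13) = -0.923
  s = (9 - (2)·0.000 - (1)·0.000 - (3)·0.000) / (7) = 1.286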